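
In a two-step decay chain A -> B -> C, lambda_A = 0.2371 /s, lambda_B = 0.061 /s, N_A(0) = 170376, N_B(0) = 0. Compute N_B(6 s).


N_B(t) = lambda_A * N_A0 / (lambda_B - lambda_A) * [exp(-lambda_A*t) - exp(-lambda_B*t)]
exp(-0.2371*6) = 0.2410864; exp(-0.061*6) = 0.6935028
N_B = 0.2371 * 170376 / (0.061 - 0.2371) * (0.2410864 - 0.6935028)
N_B = 103781

103781


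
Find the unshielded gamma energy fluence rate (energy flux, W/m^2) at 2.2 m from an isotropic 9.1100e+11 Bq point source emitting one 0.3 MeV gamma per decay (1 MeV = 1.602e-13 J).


psi = A * E * 1.602e-13 / (4*pi*r^2)
psi = 9.1100e+11 * 0.3 * 1.602e-13 / (4*pi*2.2^2)
psi = 7.1986e-04 W/m^2

7.1986e-04


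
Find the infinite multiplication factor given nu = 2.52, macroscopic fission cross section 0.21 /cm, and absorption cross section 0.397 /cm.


k_inf = nu * Sigma_f / Sigma_a
k_inf = 2.52 * 0.21 / 0.397
k_inf = 1.3330

1.3330


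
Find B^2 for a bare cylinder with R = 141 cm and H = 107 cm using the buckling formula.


B^2 = (2.405/R)^2 + (pi/H)^2
B^2 = (2.405/141)^2 + (pi/107)^2
B^2 = 0.0011530 /cm^2

0.0011530


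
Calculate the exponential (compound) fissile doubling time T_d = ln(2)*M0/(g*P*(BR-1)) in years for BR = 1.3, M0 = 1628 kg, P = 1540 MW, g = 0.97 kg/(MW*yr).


Breeding gain G = BR - 1 = 1.3 - 1 = 0.3
Fissile production rate = g * P * G = 0.97 * 1540 * 0.3 = 448.14 kg/yr
T_d = ln(2) * M0 / (g * P * G)
T_d = ln(2) * 1628 / 448.14 = 2.5181 yr

2.5181


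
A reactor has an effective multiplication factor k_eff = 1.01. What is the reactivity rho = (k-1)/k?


rho = (k_eff - 1) / k_eff
rho = (1.01 - 1) / 1.01
rho = 0.0099010

0.0099010


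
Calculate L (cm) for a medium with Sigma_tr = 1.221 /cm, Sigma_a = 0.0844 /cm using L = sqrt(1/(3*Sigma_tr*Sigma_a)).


D = 1 / (3 * Sigma_tr) = 1 / (3 * 1.221) = 0.2730003 cm
L = sqrt(D / Sigma_a)
L = sqrt(0.2730003 / 0.0844)
L = 1.7985 cm

1.7985


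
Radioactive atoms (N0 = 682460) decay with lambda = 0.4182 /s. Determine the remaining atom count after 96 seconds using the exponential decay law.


N = N0 * exp(-lambda * t)
N = 682460 * exp(-0.4182 * 96)
N = 2.5025e-12

2.5025e-12


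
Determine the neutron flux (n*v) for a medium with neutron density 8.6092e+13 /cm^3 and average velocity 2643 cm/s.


phi = n * v
phi = 8.6092e+13 * 2643
phi = 2.2754e+17 /cm^2/s

2.2754e+17


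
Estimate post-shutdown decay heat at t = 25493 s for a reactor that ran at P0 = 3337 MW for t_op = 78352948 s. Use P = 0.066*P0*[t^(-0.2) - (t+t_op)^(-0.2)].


P/P0 = 0.066 * [t^(-0.2) - (t + t_op)^(-0.2)]
P/P0 = 0.066 * [25493^(-0.2) - (25493 + 78352948)^(-0.2)]
P/P0 = 0.066 * [0.1314364 - 0.02637307] = 0.006934180
P = 3337 * 0.006934180 = 23.139 MW

23.139


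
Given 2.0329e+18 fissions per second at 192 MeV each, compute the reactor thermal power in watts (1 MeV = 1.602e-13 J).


P = fission_rate * E_MeV * 1.602e-13
P = 2.0329e+18 * 192 * 1.602e-13
P = 6.2529e+07 W

6.2529e+07


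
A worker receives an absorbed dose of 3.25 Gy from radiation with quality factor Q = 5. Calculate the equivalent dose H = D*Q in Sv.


H = D * Q
H = 3.25 * 5
H = 16.250 Sv

16.250


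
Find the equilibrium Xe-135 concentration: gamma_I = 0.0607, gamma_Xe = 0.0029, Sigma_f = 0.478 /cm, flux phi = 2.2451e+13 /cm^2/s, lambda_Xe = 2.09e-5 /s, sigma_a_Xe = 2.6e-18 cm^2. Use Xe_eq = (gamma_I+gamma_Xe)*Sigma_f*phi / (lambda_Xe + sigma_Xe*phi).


Xe_eq = (gamma_I + gamma_Xe) * Sigma_f * phi / (lambda_Xe + sigma_Xe * phi)
Numerator = (0.0607 + 0.0029) * 0.478 * 2.2451e+13 = 6.825284e+11
Denominator = 2.09e-5 + 2.6e-18 * 2.2451e+13 = 7.927260e-05
Xe_eq = 6.825284e+11 / 7.927260e-05 = 8.6099e+15 /cm^3

8.6099e+15


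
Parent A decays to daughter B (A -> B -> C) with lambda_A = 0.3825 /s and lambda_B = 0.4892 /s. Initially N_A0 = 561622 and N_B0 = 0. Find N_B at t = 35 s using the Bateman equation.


N_B(t) = lambda_A * N_A0 / (lambda_B - lambda_A) * [exp(-lambda_A*t) - exp(-lambda_B*t)]
exp(-0.3825*35) = 1.534202e-06; exp(-0.4892*35) = 3.664459e-08
N_B = 0.3825 * 561622 / (0.4892 - 0.3825) * (1.534202e-06 - 3.664459e-08)
N_B = 3.0151

3.0151


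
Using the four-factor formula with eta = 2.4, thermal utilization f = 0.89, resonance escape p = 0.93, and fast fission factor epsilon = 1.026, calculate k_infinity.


k_inf = eta * f * p * epsilon
k_inf = 2.4 * 0.89 * 0.93 * 1.026
k_inf = 2.0381

2.0381


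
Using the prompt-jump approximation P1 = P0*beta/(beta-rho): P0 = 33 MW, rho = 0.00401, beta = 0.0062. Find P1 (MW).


P1/P0 = beta / (beta - rho)
P1/P0 = 0.0062 / (0.0062 - 0.00401) = 2.831050
P1 = 33 * 2.831050 = 93.425 MW

93.425


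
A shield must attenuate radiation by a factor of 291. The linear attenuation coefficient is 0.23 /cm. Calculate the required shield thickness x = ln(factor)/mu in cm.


x = ln(factor) / mu
x = ln(291) / 0.23
x = 24.667 cm

24.667


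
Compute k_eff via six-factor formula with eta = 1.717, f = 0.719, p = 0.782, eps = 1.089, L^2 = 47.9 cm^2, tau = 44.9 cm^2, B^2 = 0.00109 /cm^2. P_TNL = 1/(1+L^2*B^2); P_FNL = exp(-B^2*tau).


k_inf = eta*f*p*eps = 1.717*0.719*0.782*1.089 = 1.051317
P_TNL = 1/(1 + L^2*B^2) = 1/(1 + 47.9*0.00109) = 0.9503797
P_FNL = exp(-B^2*tau) = exp(-0.00109*44.9) = 0.9522373
k_eff = k_inf * P_TNL * P_FNL = 1.051317 * 0.9503797 * 0.9522373
k_eff = 0.95143

0.95143


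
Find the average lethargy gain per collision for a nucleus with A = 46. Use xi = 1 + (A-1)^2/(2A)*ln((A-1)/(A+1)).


xi = 1 + (A-1)^2/(2A) * ln((A-1)/(A+1))
xi = 1 + (46-1)^2/(2*46) * ln((46-1)/(46 +1))
xi = 0.042855

0.042855


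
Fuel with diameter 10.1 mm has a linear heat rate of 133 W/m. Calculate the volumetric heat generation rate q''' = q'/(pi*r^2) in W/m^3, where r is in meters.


r = D / 2 / 1000 = 10.1 / 2 / 1000 = 0.00505 m
q''' = q' / (pi * r^2)
q''' = 133 / (pi * 0.00505^2)
q''' = 1.6600e+06 W/m^3

1.6600e+06


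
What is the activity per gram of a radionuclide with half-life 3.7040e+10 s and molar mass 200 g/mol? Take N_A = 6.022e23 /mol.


lambda = ln(2) / t_half = ln(2) / 3.7040e+10 = 1.871348e-11 /s
SA = lambda * N_A / M
SA = 1.871348e-11 * 6.022e23 / 200
SA = 5.6346e+10 Bq/g

5.6346e+10


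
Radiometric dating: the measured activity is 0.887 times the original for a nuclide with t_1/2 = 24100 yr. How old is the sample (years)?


lambda = ln(2) / t_half = ln(2) / 24100 = 2.876129e-05 /yr
t = -ln(A/A0) / lambda
t = -ln(0.887) / 2.876129e-05
t = 4169.2 yr

4169.2


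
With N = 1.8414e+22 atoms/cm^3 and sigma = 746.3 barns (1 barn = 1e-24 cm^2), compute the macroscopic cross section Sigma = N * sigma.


Sigma = N * sigma_barns * 1e-24
Sigma = 1.8414e+22 * 746.3 * 1e-24
Sigma = 13.742 /cm

13.742


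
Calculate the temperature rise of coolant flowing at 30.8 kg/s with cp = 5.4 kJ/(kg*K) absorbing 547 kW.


dT = Q / (m_dot * cp)
dT = 547 / (30.8 * 5.4)
dT = 3.2888 C

3.2888


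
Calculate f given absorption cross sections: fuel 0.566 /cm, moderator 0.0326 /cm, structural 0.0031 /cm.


f = Sigma_a_fuel / (Sigma_a_fuel + Sigma_a_mod + Sigma_a_other)
f = 0.566 / (0.566 + 0.0326 + 0.0031)
f = 0.94067

0.94067


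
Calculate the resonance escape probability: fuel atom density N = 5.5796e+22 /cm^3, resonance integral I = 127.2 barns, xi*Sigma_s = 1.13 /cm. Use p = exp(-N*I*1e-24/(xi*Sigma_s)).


p = exp(-N * I * 1e-24 / (xi*Sigma_s))
p = exp(-5.5796e+22 * 127.2 * 1e-24 / 1.13)
p = 0.0018720

0.0018720


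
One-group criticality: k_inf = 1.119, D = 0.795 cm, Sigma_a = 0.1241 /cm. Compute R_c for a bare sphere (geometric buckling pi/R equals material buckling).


L^2 = D / Sigma_a = 0.795 / 0.1241 = 6.406124 cm^2
B_m^2 = (k_inf - 1) / L^2 = (1.119 - 1) / 6.406124 = 0.01857598 /cm^2
For a bare sphere: B_g = pi/R, so R_c = pi / sqrt(B_m^2)
R_c = pi / sqrt(0.01857598) = 23.050 cm

23.050


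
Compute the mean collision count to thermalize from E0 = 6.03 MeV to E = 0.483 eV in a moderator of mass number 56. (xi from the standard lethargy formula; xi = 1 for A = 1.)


xi = 1 + (A-1)^2/(2A)*ln((A-1)/(A+1)) = 0.03529286 (for A = 56)
n = ln(E0/E) / xi
n = ln(6.03e6 / 0.483) / 0.03529286
n = ln(1.248447e+07) / 0.03529286 = 462.98

462.98


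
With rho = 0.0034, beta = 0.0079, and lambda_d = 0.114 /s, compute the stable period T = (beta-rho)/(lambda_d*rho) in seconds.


T = (beta - rho) / (lambda_d * rho)
T = (0.0079 - 0.0034) / (0.114 * 0.0034)
T = 11.610 s

11.610


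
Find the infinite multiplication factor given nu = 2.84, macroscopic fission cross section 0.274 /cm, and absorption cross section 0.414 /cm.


k_inf = nu * Sigma_f / Sigma_a
k_inf = 2.84 * 0.274 / 0.414
k_inf = 1.8796

1.8796


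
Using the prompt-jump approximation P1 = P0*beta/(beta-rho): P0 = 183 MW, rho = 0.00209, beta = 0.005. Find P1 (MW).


P1/P0 = beta / (beta - rho)
P1/P0 = 0.005 / (0.005 - 0.00209) = 1.718213
P1 = 183 * 1.718213 = 314.43 MW

314.43


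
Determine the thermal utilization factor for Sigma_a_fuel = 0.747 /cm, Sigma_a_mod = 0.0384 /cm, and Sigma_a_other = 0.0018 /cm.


f = Sigma_a_fuel / (Sigma_a_fuel + Sigma_a_mod + Sigma_a_other)
f = 0.747 / (0.747 + 0.0384 + 0.0018)
f = 0.94893

0.94893


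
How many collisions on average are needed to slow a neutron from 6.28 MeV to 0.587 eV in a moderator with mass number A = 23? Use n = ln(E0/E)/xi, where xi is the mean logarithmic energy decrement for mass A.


xi = 1 + (A-1)^2/(2A)*ln((A-1)/(A+1)) = 0.08448899 (for A = 23)
n = ln(E0/E) / xi
n = ln(6.28e6 / 0.587) / 0.08448899
n = ln(1.069847e+07) / 0.08448899 = 191.57

191.57


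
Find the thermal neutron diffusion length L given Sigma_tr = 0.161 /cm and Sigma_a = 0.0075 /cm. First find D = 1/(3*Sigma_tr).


D = 1 / (3 * Sigma_tr) = 1 / (3 * 0.161) = 2.070393 cm
L = sqrt(D / Sigma_a)
L = sqrt(2.070393 / 0.0075)
L = 16.615 cm

16.615


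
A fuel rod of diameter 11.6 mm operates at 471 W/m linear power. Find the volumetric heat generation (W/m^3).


r = D / 2 / 1000 = 11.6 / 2 / 1000 = 0.0058 m
q''' = q' / (pi * r^2)
q''' = 471 / (pi * 0.0058^2)
q''' = 4.4567e+06 W/m^3

4.4567e+06


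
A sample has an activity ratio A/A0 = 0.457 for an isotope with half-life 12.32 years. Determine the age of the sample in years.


lambda = ln(2) / t_half = ln(2) / 12.32 = 0.05626195 /yr
t = -ln(A/A0) / lambda
t = -ln(0.457) / 0.05626195
t = 13.918 yr

13.918


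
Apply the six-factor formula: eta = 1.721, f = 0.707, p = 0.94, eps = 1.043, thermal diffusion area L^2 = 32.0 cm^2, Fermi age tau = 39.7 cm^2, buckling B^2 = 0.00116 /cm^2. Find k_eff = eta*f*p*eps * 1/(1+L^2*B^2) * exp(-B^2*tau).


k_inf = eta*f*p*eps = 1.721*0.707*0.94*1.043 = 1.192923
P_TNL = 1/(1 + L^2*B^2) = 1/(1 + 32.0*0.00116) = 0.9642086
P_FNL = exp(-B^2*tau) = exp(-0.00116*39.7) = 0.9549923
k_eff = k_inf * P_TNL * P_FNL = 1.192923 * 0.9642086 * 0.9549923
k_eff = 1.0985

1.0985


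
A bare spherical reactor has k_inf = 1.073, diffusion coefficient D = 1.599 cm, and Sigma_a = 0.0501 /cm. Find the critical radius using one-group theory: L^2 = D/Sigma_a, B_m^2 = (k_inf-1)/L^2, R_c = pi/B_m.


L^2 = D / Sigma_a = 1.599 / 0.0501 = 31.91617 cm^2
B_m^2 = (k_inf - 1) / L^2 = (1.073 - 1) / 31.91617 = 0.002287242 /cm^2
For a bare sphere: B_g = pi/R, so R_c = pi / sqrt(B_m^2)
R_c = pi / sqrt(0.002287242) = 65.689 cm

65.689


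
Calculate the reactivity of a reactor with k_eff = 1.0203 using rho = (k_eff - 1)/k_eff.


rho = (k_eff - 1) / k_eff
rho = (1.0203 - 1) / 1.0203
rho = 0.019896

0.019896


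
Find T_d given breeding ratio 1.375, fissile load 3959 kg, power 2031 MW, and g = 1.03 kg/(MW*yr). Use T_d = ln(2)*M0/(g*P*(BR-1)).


Breeding gain G = BR - 1 = 1.375 - 1 = 0.375
Fissile production rate = g * P * G = 1.03 * 2031 * 0.375 = 784.47375 kg/yr
T_d = ln(2) * M0 / (g * P * G)
T_d = ln(2) * 3959 / 784.47375 = 3.4981 yr

3.4981


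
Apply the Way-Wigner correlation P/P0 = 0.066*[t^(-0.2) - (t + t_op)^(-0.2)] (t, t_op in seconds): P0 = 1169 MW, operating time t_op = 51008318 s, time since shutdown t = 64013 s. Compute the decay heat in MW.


P/P0 = 0.066 * [t^(-0.2) - (t + t_op)^(-0.2)]
P/P0 = 0.066 * [64013^(-0.2) - (64013 + 51008318)^(-0.2)]
P/P0 = 0.066 * [0.1093318 - 0.02873180] = 0.005319600
P = 1169 * 0.005319600 = 6.2186 MW

6.2186


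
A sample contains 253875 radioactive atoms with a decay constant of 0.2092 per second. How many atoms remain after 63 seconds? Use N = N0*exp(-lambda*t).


N = N0 * exp(-lambda * t)
N = 253875 * exp(-0.2092 * 63)
N = 0.47950

0.47950


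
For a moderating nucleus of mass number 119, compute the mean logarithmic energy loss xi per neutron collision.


xi = 1 + (A-1)^2/(2A) * ln((A-1)/(A+1))
xi = 1 + (119-1)^2/(2*119) * ln((119-1)/(119 +1))
xi = 0.016713

0.016713


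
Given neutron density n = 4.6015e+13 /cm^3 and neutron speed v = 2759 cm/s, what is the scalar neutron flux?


phi = n * v
phi = 4.6015e+13 * 2759
phi = 1.2696e+17 /cm^2/s

1.2696e+17


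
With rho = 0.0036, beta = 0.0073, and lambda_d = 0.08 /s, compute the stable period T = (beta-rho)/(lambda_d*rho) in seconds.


T = (beta - rho) / (lambda_d * rho)
T = (0.0073 - 0.0036) / (0.08 * 0.0036)
T = 12.847 s

12.847


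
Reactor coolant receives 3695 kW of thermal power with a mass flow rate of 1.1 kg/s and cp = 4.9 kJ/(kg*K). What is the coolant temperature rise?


dT = Q / (m_dot * cp)
dT = 3695 / (1.1 * 4.9)
dT = 685.53 C

685.53


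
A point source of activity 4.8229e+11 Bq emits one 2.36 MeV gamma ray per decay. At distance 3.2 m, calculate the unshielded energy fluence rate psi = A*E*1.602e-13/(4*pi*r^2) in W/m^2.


psi = A * E * 1.602e-13 / (4*pi*r^2)
psi = 4.8229e+11 * 2.36 * 1.602e-13 / (4*pi*3.2^2)
psi = 0.0014170 W/m^2

0.0014170


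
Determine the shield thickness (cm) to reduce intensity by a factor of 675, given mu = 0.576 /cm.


x = ln(factor) / mu
x = ln(675) / 0.576
x = 11.310 cm

11.310


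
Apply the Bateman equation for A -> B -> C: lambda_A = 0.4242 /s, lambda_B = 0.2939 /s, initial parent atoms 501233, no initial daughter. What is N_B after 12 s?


N_B(t) = lambda_A * N_A0 / (lambda_B - lambda_A) * [exp(-lambda_A*t) - exp(-lambda_B*t)]
exp(-0.4242*12) = 0.006155557; exp(-0.2939*12) = 0.02939884
N_B = 0.4242 * 501233 / (0.2939 - 0.4242) * (0.006155557 - 0.02939884)
N_B = 37928

37928


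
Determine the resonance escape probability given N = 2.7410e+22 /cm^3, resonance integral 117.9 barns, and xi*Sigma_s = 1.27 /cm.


p = exp(-N * I * 1e-24 / (xi*Sigma_s))
p = exp(-2.7410e+22 * 117.9 * 1e-24 / 1.27)
p = 0.078505

0.078505


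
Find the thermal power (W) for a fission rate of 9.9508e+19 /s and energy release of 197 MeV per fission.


P = fission_rate * E_MeV * 1.602e-13
P = 9.9508e+19 * 197 * 1.602e-13
P = 3.1404e+09 W

3.1404e+09


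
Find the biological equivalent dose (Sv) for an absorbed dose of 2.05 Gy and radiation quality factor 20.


H = D * Q
H = 2.05 * 20
H = 41.000 Sv

41.000


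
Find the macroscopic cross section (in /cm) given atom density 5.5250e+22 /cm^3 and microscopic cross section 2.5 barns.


Sigma = N * sigma_barns * 1e-24
Sigma = 5.5250e+22 * 2.5 * 1e-24
Sigma = 0.13812 /cm

0.13812


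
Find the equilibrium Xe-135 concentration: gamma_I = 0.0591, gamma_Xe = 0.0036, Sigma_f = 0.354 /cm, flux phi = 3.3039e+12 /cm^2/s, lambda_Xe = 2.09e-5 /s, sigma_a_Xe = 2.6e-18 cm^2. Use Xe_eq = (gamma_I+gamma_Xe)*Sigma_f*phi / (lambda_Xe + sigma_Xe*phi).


Xe_eq = (gamma_I + gamma_Xe) * Sigma_f * phi / (lambda_Xe + sigma_Xe * phi)
Numerator = (0.0591 + 0.0036) * 0.354 * 3.3039e+12 = 7.333270e+10
Denominator = 2.09e-5 + 2.6e-18 * 3.3039e+12 = 2.949014e-05
Xe_eq = 7.333270e+10 / 2.949014e-05 = 2.4867e+15 /cm^3

2.4867e+15


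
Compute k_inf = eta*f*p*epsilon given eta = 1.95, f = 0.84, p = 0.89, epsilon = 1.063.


k_inf = eta * f * p * epsilon
k_inf = 1.95 * 0.84 * 0.89 * 1.063
k_inf = 1.5497

1.5497


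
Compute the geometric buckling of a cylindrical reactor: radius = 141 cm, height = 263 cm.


B^2 = (2.405/R)^2 + (pi/H)^2
B^2 = (2.405/141)^2 + (pi/263)^2
B^2 = 4.3362e-04 /cm^2

4.3362e-04


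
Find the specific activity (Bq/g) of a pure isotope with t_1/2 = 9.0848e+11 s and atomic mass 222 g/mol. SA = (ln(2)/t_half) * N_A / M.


lambda = ln(2) / t_half = ln(2) / 9.0848e+11 = 7.629746e-13 /s
SA = lambda * N_A / M
SA = 7.629746e-13 * 6.022e23 / 222
SA = 2.0697e+09 Bq/g

2.0697e+09


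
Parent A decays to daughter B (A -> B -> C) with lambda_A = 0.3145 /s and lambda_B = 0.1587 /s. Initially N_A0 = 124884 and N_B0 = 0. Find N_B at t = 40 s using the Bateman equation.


N_B(t) = lambda_A * N_A0 / (lambda_B - lambda_A) * [exp(-lambda_A*t) - exp(-lambda_B*t)]
exp(-0.3145*40) = 3.440134e-06; exp(-0.1587*40) = 0.001750244
N_B = 0.3145 * 124884 / (0.1587 - 0.3145) * (3.440134e-06 - 0.001750244)
N_B = 440.36

440.36


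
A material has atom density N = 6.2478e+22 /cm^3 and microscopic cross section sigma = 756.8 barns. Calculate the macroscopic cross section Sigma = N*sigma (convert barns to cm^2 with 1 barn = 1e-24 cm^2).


Sigma = N * sigma_barns * 1e-24
Sigma = 6.2478e+22 * 756.8 * 1e-24
Sigma = 47.283 /cm

47.283


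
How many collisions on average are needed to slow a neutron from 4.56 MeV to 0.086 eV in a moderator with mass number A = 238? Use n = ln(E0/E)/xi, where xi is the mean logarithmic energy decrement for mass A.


xi = 1 + (A-1)^2/(2A)*ln((A-1)/(A+1)) = 0.008379872 (for A = 238)
n = ln(E0/E) / xi
n = ln(4.56e6 / 0.086) / 0.008379872
n = ln(5.302326e+07) / 0.008379872 = 2122.5

2122.5


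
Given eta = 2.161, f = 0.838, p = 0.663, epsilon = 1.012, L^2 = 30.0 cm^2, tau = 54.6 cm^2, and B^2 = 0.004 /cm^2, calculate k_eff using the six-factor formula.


k_inf = eta*f*p*eps = 2.161*0.838*0.663*1.012 = 1.215046
P_TNL = 1/(1 + L^2*B^2) = 1/(1 + 30.0*0.004) = 0.8928571
P_FNL = exp(-B^2*tau) = exp(-0.004*54.6) = 0.8038039
k_eff = k_inf * P_TNL * P_FNL = 1.215046 * 0.8928571 * 0.8038039
k_eff = 0.87202

0.87202


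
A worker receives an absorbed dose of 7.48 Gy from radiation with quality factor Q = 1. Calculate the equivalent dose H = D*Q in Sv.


H = D * Q
H = 7.48 * 1
H = 7.4800 Sv

7.4800


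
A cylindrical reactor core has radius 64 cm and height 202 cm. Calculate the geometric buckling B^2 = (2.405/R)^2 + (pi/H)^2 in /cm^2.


B^2 = (2.405/R)^2 + (pi/H)^2
B^2 = (2.405/64)^2 + (pi/202)^2
B^2 = 0.0016540 /cm^2

0.0016540


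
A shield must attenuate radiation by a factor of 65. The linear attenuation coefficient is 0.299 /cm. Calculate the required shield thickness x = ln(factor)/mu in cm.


x = ln(factor) / mu
x = ln(65) / 0.299
x = 13.961 cm

13.961


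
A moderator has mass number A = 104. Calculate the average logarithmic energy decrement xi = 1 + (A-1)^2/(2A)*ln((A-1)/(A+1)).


xi = 1 + (A-1)^2/(2A) * ln((A-1)/(A+1))
xi = 1 + (104-1)^2/(2*104) * ln((104-1)/(104 +1))
xi = 0.019108

0.019108


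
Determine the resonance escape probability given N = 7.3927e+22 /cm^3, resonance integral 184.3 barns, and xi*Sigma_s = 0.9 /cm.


p = exp(-N * I * 1e-24 / (xi*Sigma_s))
p = exp(-7.3927e+22 * 184.3 * 1e-24 / 0.9)
p = 2.6631e-07

2.6631e-07


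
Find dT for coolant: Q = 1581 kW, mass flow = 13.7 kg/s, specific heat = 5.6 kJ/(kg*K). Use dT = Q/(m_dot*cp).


dT = Q / (m_dot * cp)
dT = 1581 / (13.7 * 5.6)
dT = 20.607 C

20.607


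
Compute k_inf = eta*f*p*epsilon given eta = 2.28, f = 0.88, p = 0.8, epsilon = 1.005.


k_inf = eta * f * p * epsilon
k_inf = 2.28 * 0.88 * 0.8 * 1.005
k_inf = 1.6131

1.6131


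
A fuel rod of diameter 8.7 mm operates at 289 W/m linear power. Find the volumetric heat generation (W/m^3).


r = D / 2 / 1000 = 8.7 / 2 / 1000 = 0.00435 m
q''' = q' / (pi * r^2)
q''' = 289 / (pi * 0.00435^2)
q''' = 4.8615e+06 W/m^3

4.8615e+06


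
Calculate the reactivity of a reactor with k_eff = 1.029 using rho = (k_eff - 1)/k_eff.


rho = (k_eff - 1) / k_eff
rho = (1.029 - 1) / 1.029
rho = 0.028183

0.028183


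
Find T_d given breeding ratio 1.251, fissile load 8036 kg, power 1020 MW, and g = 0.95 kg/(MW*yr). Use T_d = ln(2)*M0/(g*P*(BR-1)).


Breeding gain G = BR - 1 = 1.251 - 1 = 0.251
Fissile production rate = g * P * G = 0.95 * 1020 * 0.251 = 243.219 kg/yr
T_d = ln(2) * M0 / (g * P * G)
T_d = ln(2) * 8036 / 243.219 = 22.902 yr

22.902


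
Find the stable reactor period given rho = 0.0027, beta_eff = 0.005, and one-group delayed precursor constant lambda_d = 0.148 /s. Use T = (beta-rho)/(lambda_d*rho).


T = (beta - rho) / (lambda_d * rho)
T = (0.005 - 0.0027) / (0.148 * 0.0027)
T = 5.7558 s

5.7558


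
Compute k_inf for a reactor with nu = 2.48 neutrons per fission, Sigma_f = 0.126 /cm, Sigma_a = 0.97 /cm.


k_inf = nu * Sigma_f / Sigma_a
k_inf = 2.48 * 0.126 / 0.97
k_inf = 0.32214

0.32214


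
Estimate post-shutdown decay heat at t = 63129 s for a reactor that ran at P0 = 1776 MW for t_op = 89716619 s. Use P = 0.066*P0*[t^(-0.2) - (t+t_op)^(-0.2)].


P/P0 = 0.066 * [t^(-0.2) - (t + t_op)^(-0.2)]
P/P0 = 0.066 * [63129^(-0.2) - (63129 + 89716619)^(-0.2)]
P/P0 = 0.066 * [0.1096363 - 0.02566636] = 0.005542016
P = 1776 * 0.005542016 = 9.8426 MW

9.8426


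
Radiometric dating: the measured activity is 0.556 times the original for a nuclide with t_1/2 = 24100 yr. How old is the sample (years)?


lambda = ln(2) / t_half = ln(2) / 24100 = 2.876129e-05 /yr
t = -ln(A/A0) / lambda
t = -ln(0.556) / 2.876129e-05
t = 20409 yr

20409


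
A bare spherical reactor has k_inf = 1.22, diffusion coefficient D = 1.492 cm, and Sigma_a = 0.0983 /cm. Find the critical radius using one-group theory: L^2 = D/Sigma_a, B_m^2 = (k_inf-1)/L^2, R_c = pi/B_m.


L^2 = D / Sigma_a = 1.492 / 0.0983 = 15.17803 cm^2
B_m^2 = (k_inf - 1) / L^2 = (1.22 - 1) / 15.17803 = 0.01449463 /cm^2
For a bare sphere: B_g = pi/R, so R_c = pi / sqrt(B_m^2)
R_c = pi / sqrt(0.01449463) = 26.094 cm

26.094


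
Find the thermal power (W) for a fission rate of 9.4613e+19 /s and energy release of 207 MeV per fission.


P = fission_rate * E_MeV * 1.602e-13
P = 9.4613e+19 * 207 * 1.602e-13
P = 3.1375e+09 W

3.1375e+09


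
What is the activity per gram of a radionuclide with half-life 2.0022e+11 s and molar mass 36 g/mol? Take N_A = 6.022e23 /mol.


lambda = ln(2) / t_half = ln(2) / 2.0022e+11 = 3.461928e-12 /s
SA = lambda * N_A / M
SA = 3.461928e-12 * 6.022e23 / 36
SA = 5.7910e+10 Bq/g

5.7910e+10


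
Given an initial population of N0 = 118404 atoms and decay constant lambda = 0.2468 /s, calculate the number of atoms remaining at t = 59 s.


N = N0 * exp(-lambda * t)
N = 118404 * exp(-0.2468 * 59)
N = 0.056172

0.056172


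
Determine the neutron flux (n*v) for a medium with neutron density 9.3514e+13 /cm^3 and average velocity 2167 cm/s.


phi = n * v
phi = 9.3514e+13 * 2167
phi = 2.0264e+17 /cm^2/s

2.0264e+17


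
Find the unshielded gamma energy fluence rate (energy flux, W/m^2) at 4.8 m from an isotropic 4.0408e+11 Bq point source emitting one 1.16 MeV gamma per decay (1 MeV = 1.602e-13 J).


psi = A * E * 1.602e-13 / (4*pi*r^2)
psi = 4.0408e+11 * 1.16 * 1.602e-13 / (4*pi*4.8^2)
psi = 2.5936e-04 W/m^2

2.5936e-04


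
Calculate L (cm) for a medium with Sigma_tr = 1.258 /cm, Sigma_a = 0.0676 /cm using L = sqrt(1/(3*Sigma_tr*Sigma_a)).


D = 1 / (3 * Sigma_tr) = 1 / (3 * 1.258) = 0.2649709 cm
L = sqrt(D / Sigma_a)
L = sqrt(0.2649709 / 0.0676)
L = 1.9798 cm

1.9798


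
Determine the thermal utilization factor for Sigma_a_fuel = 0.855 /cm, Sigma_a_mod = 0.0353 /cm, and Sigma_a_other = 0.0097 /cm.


f = Sigma_a_fuel / (Sigma_a_fuel + Sigma_a_mod + Sigma_a_other)
f = 0.855 / (0.855 + 0.0353 + 0.0097)
f = 0.95000

0.95000


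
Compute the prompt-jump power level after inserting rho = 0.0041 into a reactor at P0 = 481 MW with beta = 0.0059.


P1/P0 = beta / (beta - rho)
P1/P0 = 0.0059 / (0.0059 - 0.0041) = 3.277778
P1 = 481 * 3.277778 = 1576.6 MW

1576.6


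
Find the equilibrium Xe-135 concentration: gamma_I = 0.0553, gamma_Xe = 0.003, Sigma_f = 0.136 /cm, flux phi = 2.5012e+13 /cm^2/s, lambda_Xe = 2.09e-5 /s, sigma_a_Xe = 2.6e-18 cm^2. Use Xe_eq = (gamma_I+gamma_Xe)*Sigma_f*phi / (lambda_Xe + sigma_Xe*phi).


Xe_eq = (gamma_I + gamma_Xe) * Sigma_f * phi / (lambda_Xe + sigma_Xe * phi)
Numerator = (0.0553 + 0.003) * 0.136 * 2.5012e+13 = 1.983151e+11
Denominator = 2.09e-5 + 2.6e-18 * 2.5012e+13 = 8.593120e-05
Xe_eq = 1.983151e+11 / 8.593120e-05 = 2.3078e+15 /cm^3

2.3078e+15


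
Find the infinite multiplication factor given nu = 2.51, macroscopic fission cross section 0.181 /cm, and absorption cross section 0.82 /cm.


k_inf = nu * Sigma_f / Sigma_a
k_inf = 2.51 * 0.181 / 0.82
k_inf = 0.55404

0.55404


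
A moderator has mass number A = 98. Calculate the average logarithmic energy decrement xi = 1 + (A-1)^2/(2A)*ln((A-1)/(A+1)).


xi = 1 + (A-1)^2/(2A) * ln((A-1)/(A+1))
xi = 1 + (98-1)^2/(2*98) * ln((98-1)/(98 +1))
xi = 0.020270

0.020270


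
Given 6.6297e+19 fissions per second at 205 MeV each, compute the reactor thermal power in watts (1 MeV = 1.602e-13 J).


P = fission_rate * E_MeV * 1.602e-13
P = 6.6297e+19 * 205 * 1.602e-13
P = 2.1773e+09 W

2.1773e+09


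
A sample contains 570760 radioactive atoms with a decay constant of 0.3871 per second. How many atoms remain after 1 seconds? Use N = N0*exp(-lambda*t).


N = N0 * exp(-lambda * t)
N = 570760 * exp(-0.3871 * 1)
N = 387559

387559


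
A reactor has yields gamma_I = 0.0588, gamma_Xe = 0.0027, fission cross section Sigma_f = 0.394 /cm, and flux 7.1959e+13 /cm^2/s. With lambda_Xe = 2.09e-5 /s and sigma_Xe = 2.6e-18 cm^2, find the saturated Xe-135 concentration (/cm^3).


Xe_eq = (gamma_I + gamma_Xe) * Sigma_f * phi / (lambda_Xe + sigma_Xe * phi)
Numerator = (0.0588 + 0.0027) * 0.394 * 7.1959e+13 = 1.743639e+12
Denominator = 2.09e-5 + 2.6e-18 * 7.1959e+13 = 2.079934e-04
Xe_eq = 1.743639e+12 / 2.079934e-04 = 8.3831e+15 /cm^3

8.3831e+15


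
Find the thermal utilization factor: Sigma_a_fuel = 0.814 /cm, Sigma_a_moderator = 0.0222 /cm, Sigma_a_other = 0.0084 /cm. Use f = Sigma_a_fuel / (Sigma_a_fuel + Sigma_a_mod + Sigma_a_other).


f = Sigma_a_fuel / (Sigma_a_fuel + Sigma_a_mod + Sigma_a_other)
f = 0.814 / (0.814 + 0.0222 + 0.0084)
f = 0.96377

0.96377


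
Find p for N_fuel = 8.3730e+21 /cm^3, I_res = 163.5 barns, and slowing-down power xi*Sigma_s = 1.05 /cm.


p = exp(-N * I * 1e-24 / (xi*Sigma_s))
p = exp(-8.3730e+21 * 163.5 * 1e-24 / 1.05)
p = 0.27150

0.27150


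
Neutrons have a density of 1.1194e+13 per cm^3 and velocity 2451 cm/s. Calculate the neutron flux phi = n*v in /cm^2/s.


phi = n * v
phi = 1.1194e+13 * 2451
phi = 2.7436e+16 /cm^2/s

2.7436e+16


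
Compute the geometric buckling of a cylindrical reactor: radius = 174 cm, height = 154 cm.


B^2 = (2.405/R)^2 + (pi/H)^2
B^2 = (2.405/174)^2 + (pi/154)^2
B^2 = 6.0720e-04 /cm^2

6.0720e-04


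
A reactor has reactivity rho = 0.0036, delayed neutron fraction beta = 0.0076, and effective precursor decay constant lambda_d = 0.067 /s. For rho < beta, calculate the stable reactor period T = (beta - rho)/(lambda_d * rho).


T = (beta - rho) / (lambda_d * rho)
T = (0.0076 - 0.0036) / (0.067 * 0.0036)
T = 16.584 s

16.584


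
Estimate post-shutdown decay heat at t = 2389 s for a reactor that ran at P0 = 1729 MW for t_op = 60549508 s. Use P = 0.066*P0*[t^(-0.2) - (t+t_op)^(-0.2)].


P/P0 = 0.066 * [t^(-0.2) - (t + t_op)^(-0.2)]
P/P0 = 0.066 * [2389^(-0.2) - (2389 + 60549508)^(-0.2)]
P/P0 = 0.066 * [0.2110361 - 0.02776991] = 0.01209557
P = 1729 * 0.01209557 = 20.913 MW

20.913


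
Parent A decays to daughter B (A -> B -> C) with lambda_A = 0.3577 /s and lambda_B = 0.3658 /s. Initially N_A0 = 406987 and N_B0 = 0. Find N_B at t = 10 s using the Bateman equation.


N_B(t) = lambda_A * N_A0 / (lambda_B - lambda_A) * [exp(-lambda_A*t) - exp(-lambda_B*t)]
exp(-0.3577*10) = 0.02795945; exp(-0.3658*10) = 0.02578403
N_B = 0.3577 * 406987 / (0.3658 - 0.3577) * (0.02795945 - 0.02578403)
N_B = 39098

39098


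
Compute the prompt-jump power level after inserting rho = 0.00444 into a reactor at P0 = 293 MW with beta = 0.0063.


P1/P0 = beta / (beta - rho)
P1/P0 = 0.0063 / (0.0063 - 0.00444) = 3.387097
P1 = 293 * 3.387097 = 992.42 MW

992.42


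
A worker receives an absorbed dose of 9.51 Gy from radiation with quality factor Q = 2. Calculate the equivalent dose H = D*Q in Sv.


H = D * Q
H = 9.51 * 2
H = 19.020 Sv

19.020


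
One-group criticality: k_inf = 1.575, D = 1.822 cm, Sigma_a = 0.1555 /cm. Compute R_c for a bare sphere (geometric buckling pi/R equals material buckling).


L^2 = D / Sigma_a = 1.822 / 0.1555 = 11.71704 cm^2
B_m^2 = (k_inf - 1) / L^2 = (1.575 - 1) / 11.71704 = 0.04907383 /cm^2
For a bare sphere: B_g = pi/R, so R_c = pi / sqrt(B_m^2)
R_c = pi / sqrt(0.04907383) = 14.182 cm

14.182


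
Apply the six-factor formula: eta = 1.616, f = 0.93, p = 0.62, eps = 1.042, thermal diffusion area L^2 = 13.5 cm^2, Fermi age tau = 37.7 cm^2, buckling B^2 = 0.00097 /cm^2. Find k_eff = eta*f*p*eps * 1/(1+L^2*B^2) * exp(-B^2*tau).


k_inf = eta*f*p*eps = 1.616*0.93*0.62*1.042 = 0.9709206
P_TNL = 1/(1 + L^2*B^2) = 1/(1 + 13.5*0.00097) = 0.9870743
P_FNL = exp(-B^2*tau) = exp(-0.00097*37.7) = 0.9640916
k_eff = k_inf * P_TNL * P_FNL = 0.9709206 * 0.9870743 * 0.9640916
k_eff = 0.92396

0.92396


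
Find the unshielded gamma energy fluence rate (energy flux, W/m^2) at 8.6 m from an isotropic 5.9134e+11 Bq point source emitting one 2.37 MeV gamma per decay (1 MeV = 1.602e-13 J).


psi = A * E * 1.602e-13 / (4*pi*r^2)
psi = 5.9134e+11 * 2.37 * 1.602e-13 / (4*pi*8.6^2)
psi = 2.4157e-04 W/m^2

2.4157e-04


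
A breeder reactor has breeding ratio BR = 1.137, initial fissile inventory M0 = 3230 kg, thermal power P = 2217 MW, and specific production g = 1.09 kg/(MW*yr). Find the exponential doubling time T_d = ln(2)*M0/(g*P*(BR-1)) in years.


Breeding gain G = BR - 1 = 1.137 - 1 = 0.137
Fissile production rate = g * P * G = 1.09 * 2217 * 0.137 = 331.06461 kg/yr
T_d = ln(2) * M0 / (g * P * G)
T_d = ln(2) * 3230 / 331.06461 = 6.7626 yr

6.7626


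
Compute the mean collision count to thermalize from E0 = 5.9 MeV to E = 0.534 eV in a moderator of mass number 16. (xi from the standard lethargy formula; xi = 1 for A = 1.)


xi = 1 + (A-1)^2/(2A)*ln((A-1)/(A+1)) = 0.1199467 (for A = 16)
n = ln(E0/E) / xi
n = ln(5.9e6 / 0.534) / 0.1199467
n = ln(1.104869e+07) / 0.1199467 = 135.21

135.21


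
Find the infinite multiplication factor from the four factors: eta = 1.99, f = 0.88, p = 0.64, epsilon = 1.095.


k_inf = eta * f * p * epsilon
k_inf = 1.99 * 0.88 * 0.64 * 1.095
k_inf = 1.2272

1.2272


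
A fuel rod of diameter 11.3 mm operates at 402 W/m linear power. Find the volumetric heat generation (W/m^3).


r = D / 2 / 1000 = 11.3 / 2 / 1000 = 0.00565 m
q''' = q' / (pi * r^2)
q''' = 402 / (pi * 0.00565^2)
q''' = 4.0085e+06 W/m^3

4.0085e+06


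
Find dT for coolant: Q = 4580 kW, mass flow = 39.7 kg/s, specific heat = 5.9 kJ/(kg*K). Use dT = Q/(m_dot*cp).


dT = Q / (m_dot * cp)
dT = 4580 / (39.7 * 5.9)
dT = 19.553 C

19.553


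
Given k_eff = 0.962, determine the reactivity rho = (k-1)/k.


rho = (k_eff - 1) / k_eff
rho = (0.962 - 1) / 0.962
rho = -0.039501

-0.039501


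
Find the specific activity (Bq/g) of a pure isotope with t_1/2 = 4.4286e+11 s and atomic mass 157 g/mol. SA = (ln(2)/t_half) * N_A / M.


lambda = ln(2) / t_half = ln(2) / 4.4286e+11 = 1.565161e-12 /s
SA = lambda * N_A / M
SA = 1.565161e-12 * 6.022e23 / 157
SA = 6.0034e+09 Bq/g

6.0034e+09


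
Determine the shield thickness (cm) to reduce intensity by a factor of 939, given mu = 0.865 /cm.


x = ln(factor) / mu
x = ln(939) / 0.865
x = 7.9131 cm

7.9131


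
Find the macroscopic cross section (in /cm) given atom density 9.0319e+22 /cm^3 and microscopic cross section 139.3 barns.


Sigma = N * sigma_barns * 1e-24
Sigma = 9.0319e+22 * 139.3 * 1e-24
Sigma = 12.581 /cm

12.581


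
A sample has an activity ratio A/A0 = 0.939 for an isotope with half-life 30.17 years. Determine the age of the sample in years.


lambda = ln(2) / t_half = ln(2) / 30.17 = 0.02297472 /yr
t = -ln(A/A0) / lambda
t = -ln(0.939) / 0.02297472
t = 2.7395 yr

2.7395


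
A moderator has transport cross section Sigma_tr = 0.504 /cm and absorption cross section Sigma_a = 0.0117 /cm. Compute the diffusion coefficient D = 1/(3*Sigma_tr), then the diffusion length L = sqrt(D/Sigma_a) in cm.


D = 1 / (3 * Sigma_tr) = 1 / (3 * 0.504) = 0.6613757 cm
L = sqrt(D / Sigma_a)
L = sqrt(0.6613757 / 0.0117)
L = 7.5185 cm

7.5185


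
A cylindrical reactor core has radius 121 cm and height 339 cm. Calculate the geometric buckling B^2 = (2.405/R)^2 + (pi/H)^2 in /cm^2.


B^2 = (2.405/R)^2 + (pi/H)^2
B^2 = (2.405/121)^2 + (pi/339)^2
B^2 = 4.8094e-04 /cm^2

4.8094e-04


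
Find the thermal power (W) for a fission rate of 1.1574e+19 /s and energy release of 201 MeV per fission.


P = fission_rate * E_MeV * 1.602e-13
P = 1.1574e+19 * 201 * 1.602e-13
P = 3.7269e+08 W

3.7269e+08


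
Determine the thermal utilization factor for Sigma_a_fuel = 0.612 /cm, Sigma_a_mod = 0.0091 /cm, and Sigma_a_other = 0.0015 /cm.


f = Sigma_a_fuel / (Sigma_a_fuel + Sigma_a_mod + Sigma_a_other)
f = 0.612 / (0.612 + 0.0091 + 0.0015)
f = 0.98297

0.98297


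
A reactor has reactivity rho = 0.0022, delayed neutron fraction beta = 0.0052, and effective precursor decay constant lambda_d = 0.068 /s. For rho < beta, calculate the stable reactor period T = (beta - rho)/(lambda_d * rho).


T = (beta - rho) / (lambda_d * rho)
T = (0.0052 - 0.0022) / (0.068 * 0.0022)
T = 20.053 s

20.053


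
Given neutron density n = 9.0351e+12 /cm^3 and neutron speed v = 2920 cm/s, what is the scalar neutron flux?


phi = n * v
phi = 9.0351e+12 * 2920
phi = 2.6382e+16 /cm^2/s

2.6382e+16


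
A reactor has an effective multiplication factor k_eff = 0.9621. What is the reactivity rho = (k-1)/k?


rho = (k_eff - 1) / k_eff
rho = (0.9621 - 1) / 0.9621
rho = -0.039393

-0.039393


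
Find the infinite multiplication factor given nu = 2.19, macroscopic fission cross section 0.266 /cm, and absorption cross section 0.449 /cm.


k_inf = nu * Sigma_f / Sigma_a
k_inf = 2.19 * 0.266 / 0.449
k_inf = 1.2974

1.2974


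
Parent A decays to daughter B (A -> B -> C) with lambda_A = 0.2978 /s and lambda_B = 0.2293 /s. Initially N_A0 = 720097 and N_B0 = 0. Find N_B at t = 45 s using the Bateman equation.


N_B(t) = lambda_A * N_A0 / (lambda_B - lambda_A) * [exp(-lambda_A*t) - exp(-lambda_B*t)]
exp(-0.2978*45) = 1.513630e-06; exp(-0.2293*45) = 3.301660e-05
N_B = 0.2978 * 720097 / (0.2293 - 0.2978) * (1.513630e-06 - 3.301660e-05)
N_B = 98.623

98.623


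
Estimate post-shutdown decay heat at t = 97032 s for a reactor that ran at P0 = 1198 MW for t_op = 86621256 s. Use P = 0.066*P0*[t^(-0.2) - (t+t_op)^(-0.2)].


P/P0 = 0.066 * [t^(-0.2) - (t + t_op)^(-0.2)]
P/P0 = 0.066 * [97032^(-0.2) - (97032 + 86621256)^(-0.2)]
P/P0 = 0.066 * [0.1006044 - 0.02584508] = 0.004934115
P = 1198 * 0.004934115 = 5.9111 MW

5.9111


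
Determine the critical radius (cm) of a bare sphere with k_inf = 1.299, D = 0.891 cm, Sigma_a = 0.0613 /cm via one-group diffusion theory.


L^2 = D / Sigma_a = 0.891 / 0.0613 = 14.53507 cm^2
B_m^2 = (k_inf - 1) / L^2 = (1.299 - 1) / 14.53507 = 0.02057094 /cm^2
For a bare sphere: B_g = pi/R, so R_c = pi / sqrt(B_m^2)
R_c = pi / sqrt(0.02057094) = 21.904 cm

21.904


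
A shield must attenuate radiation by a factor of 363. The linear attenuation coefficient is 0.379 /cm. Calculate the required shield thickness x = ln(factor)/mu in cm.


x = ln(factor) / mu
x = ln(363) / 0.379
x = 15.553 cm

15.553


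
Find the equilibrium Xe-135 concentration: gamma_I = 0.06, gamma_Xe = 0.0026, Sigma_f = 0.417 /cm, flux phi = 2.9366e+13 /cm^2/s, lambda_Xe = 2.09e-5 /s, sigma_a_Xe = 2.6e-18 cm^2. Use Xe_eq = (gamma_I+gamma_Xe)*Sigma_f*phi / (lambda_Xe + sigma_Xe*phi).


Xe_eq = (gamma_I + gamma_Xe) * Sigma_f * phi / (lambda_Xe + sigma_Xe * phi)
Numerator = (0.06 + 0.0026) * 0.417 * 2.9366e+13 = 7.665759e+11
Denominator = 2.09e-5 + 2.6e-18 * 2.9366e+13 = 9.725160e-05
Xe_eq = 7.665759e+11 / 9.725160e-05 = 7.8824e+15 /cm^3

7.8824e+15


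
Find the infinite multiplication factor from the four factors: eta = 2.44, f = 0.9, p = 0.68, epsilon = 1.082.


k_inf = eta * f * p * epsilon
k_inf = 2.44 * 0.9 * 0.68 * 1.082
k_inf = 1.6157

1.6157


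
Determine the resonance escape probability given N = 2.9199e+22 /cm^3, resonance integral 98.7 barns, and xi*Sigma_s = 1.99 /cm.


p = exp(-N * I * 1e-24 / (xi*Sigma_s))
p = exp(-2.9199e+22 * 98.7 * 1e-24 / 1.99)
p = 0.23499

0.23499


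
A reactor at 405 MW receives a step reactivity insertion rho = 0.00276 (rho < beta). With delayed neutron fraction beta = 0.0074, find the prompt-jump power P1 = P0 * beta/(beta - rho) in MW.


P1/P0 = beta / (beta - rho)
P1/P0 = 0.0074 / (0.0074 - 0.00276) = 1.594828
P1 = 405 * 1.594828 = 645.91 MW

645.91


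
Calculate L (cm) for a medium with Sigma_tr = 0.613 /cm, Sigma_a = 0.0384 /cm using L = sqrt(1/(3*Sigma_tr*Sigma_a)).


D = 1 / (3 * Sigma_tr) = 1 / (3 * 0.613) = 0.5437738 cm
L = sqrt(D / Sigma_a)
L = sqrt(0.5437738 / 0.0384)
L = 3.7631 cm

3.7631


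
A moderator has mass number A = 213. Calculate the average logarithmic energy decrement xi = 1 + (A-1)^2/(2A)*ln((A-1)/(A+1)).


xi = 1 + (A-1)^2/(2A) * ln((A-1)/(A+1))
xi = 1 + (213-1)^2/(2*213) * ln((213-1)/(213 +1))
xi = 0.0093604

0.0093604


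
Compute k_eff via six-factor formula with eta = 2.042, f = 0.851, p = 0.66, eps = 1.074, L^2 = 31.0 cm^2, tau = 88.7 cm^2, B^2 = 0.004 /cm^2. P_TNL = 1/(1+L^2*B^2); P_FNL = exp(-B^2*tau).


k_inf = eta*f*p*eps = 2.042*0.851*0.66*1.074 = 1.231781
P_TNL = 1/(1 + L^2*B^2) = 1/(1 + 31.0*0.004) = 0.8896797
P_FNL = exp(-B^2*tau) = exp(-0.004*88.7) = 0.7013137
k_eff = k_inf * P_TNL * P_FNL = 1.231781 * 0.8896797 * 0.7013137
k_eff = 0.76856

0.76856


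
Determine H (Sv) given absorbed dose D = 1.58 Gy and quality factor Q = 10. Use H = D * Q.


H = D * Q
H = 1.58 * 10
H = 15.800 Sv

15.800


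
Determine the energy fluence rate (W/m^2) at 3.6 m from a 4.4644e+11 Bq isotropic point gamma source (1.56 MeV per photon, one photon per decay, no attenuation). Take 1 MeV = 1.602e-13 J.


psi = A * E * 1.602e-13 / (4*pi*r^2)
psi = 4.4644e+11 * 1.56 * 1.602e-13 / (4*pi*3.6^2)
psi = 6.8507e-04 W/m^2

6.8507e-04


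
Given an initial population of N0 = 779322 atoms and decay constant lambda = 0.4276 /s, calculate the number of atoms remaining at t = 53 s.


N = N0 * exp(-lambda * t)
N = 779322 * exp(-0.4276 * 53)
N = 1.1204e-04

1.1204e-04


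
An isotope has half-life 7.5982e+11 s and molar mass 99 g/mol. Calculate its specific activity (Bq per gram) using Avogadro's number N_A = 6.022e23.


lambda = ln(2) / t_half = ln(2) / 7.5982e+11 = 9.122518e-13 /s
SA = lambda * N_A / M
SA = 9.122518e-13 * 6.022e23 / 99
SA = 5.5491e+09 Bq/g

5.5491e+09


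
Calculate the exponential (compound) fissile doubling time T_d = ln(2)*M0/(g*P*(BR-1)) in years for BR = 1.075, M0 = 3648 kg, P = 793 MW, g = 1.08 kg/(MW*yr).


Breeding gain G = BR - 1 = 1.075 - 1 = 0.075
Fissile production rate = g * P * G = 1.08 * 793 * 0.075 = 64.233 kg/yr
T_d = ln(2) * M0 / (g * P * G)
T_d = ln(2) * 3648 / 64.233 = 39.366 yr

39.366


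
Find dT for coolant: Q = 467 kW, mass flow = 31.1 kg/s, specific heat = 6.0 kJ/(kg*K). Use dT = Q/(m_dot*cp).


dT = Q / (m_dot * cp)
dT = 467 / (31.1 * 6.0)
dT = 2.5027 C

2.5027


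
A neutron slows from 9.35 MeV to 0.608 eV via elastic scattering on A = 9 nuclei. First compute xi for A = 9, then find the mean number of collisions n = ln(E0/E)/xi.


xi = 1 + (A-1)^2/(2A)*ln((A-1)/(A+1)) = 0.2066007 (for A = 9)
n = ln(E0/E) / xi
n = ln(9.35e6 / 0.608) / 0.2066007
n = ln(1.537829e+07) / 0.2066007 = 80.099

80.099
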